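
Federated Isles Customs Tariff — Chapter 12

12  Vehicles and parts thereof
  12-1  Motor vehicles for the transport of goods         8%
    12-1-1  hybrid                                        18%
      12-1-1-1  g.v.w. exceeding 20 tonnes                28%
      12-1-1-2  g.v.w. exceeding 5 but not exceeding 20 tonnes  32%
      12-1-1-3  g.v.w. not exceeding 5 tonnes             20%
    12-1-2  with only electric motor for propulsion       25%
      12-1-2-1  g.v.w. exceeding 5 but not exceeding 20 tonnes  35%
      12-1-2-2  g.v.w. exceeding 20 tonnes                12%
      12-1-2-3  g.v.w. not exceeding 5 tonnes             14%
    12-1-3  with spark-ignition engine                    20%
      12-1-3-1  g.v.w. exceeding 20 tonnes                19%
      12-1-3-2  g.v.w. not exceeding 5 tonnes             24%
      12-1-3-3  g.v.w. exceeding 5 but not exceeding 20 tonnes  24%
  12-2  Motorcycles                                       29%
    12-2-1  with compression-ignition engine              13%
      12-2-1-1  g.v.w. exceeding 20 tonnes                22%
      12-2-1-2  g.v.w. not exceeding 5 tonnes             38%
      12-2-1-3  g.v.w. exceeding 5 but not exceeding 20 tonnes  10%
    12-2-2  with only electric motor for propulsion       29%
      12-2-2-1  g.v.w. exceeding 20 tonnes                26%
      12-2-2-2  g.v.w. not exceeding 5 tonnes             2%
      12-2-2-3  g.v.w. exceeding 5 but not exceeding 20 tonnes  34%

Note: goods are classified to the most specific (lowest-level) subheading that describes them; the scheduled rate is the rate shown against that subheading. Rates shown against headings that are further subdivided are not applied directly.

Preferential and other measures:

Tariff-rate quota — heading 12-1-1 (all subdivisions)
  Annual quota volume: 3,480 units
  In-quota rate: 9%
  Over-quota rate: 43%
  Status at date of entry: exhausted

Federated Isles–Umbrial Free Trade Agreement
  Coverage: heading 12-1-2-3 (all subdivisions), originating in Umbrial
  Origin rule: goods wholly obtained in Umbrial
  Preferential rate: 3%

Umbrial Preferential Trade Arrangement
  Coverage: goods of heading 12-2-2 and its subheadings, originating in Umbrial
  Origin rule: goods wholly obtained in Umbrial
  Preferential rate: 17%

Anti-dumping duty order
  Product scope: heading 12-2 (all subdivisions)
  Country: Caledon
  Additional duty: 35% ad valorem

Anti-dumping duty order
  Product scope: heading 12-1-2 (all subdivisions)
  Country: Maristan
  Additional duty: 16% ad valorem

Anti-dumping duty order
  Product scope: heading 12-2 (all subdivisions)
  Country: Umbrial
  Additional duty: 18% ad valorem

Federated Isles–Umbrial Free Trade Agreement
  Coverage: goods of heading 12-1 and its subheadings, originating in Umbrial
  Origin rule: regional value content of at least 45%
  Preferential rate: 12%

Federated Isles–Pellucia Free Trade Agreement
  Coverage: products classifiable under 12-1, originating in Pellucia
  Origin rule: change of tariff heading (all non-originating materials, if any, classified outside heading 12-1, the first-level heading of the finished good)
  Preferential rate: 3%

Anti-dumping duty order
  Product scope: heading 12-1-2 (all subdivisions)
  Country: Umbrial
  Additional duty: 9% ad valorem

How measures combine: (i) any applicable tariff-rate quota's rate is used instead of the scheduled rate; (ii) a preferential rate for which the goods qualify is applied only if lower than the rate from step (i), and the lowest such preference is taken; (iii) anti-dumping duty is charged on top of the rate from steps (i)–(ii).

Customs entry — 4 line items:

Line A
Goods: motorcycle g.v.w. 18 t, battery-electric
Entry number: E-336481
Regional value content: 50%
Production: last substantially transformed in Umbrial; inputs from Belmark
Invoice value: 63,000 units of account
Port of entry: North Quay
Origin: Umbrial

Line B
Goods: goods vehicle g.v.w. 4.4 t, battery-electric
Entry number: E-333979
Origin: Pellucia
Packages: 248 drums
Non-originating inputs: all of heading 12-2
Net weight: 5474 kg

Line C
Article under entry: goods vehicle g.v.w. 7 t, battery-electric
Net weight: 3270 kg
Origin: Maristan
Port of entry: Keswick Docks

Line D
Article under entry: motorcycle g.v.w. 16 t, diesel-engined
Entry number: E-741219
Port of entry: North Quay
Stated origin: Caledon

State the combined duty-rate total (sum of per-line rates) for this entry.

Line A: motorcycle → 12-2; battery-electric → 12-2-2; g.v.w. 18 t → 12-2-2-3. Scheduled 34%. Umbrial agreement on 12-1-2-3: 12-2-2-3 not covered; Umbrial agreement on 12-2-2: not wholly obtained; Umbrial agreement on 12-1: 12-2-2-3 not covered; anti-dumping (Umbrial, 12-2): +18%; total 34% + 18% = 52%. → 52%.
Line B: goods vehicle → 12-1; battery-electric → 12-1-2; g.v.w. 4.4 t → 12-1-2-3. Scheduled 14%. Pellucia agreement on 12-1: CTH met → 3% available; preferential 3%. → 3%.
Line C: goods vehicle → 12-1; battery-electric → 12-1-2; g.v.w. 7 t → 12-1-2-1. Scheduled 35%. anti-dumping (Maristan, 12-1-2): +16%; total 35% + 16% = 51%. → 51%.
Line D: motorcycle → 12-2; diesel-engined → 12-2-1; g.v.w. 16 t → 12-2-1-3. Scheduled 10%. anti-dumping (Caledon, 12-2): +35%; total 10% + 35% = 45%. → 45%.
Sum: 52% + 3% + 51% + 45% = 151%.

151%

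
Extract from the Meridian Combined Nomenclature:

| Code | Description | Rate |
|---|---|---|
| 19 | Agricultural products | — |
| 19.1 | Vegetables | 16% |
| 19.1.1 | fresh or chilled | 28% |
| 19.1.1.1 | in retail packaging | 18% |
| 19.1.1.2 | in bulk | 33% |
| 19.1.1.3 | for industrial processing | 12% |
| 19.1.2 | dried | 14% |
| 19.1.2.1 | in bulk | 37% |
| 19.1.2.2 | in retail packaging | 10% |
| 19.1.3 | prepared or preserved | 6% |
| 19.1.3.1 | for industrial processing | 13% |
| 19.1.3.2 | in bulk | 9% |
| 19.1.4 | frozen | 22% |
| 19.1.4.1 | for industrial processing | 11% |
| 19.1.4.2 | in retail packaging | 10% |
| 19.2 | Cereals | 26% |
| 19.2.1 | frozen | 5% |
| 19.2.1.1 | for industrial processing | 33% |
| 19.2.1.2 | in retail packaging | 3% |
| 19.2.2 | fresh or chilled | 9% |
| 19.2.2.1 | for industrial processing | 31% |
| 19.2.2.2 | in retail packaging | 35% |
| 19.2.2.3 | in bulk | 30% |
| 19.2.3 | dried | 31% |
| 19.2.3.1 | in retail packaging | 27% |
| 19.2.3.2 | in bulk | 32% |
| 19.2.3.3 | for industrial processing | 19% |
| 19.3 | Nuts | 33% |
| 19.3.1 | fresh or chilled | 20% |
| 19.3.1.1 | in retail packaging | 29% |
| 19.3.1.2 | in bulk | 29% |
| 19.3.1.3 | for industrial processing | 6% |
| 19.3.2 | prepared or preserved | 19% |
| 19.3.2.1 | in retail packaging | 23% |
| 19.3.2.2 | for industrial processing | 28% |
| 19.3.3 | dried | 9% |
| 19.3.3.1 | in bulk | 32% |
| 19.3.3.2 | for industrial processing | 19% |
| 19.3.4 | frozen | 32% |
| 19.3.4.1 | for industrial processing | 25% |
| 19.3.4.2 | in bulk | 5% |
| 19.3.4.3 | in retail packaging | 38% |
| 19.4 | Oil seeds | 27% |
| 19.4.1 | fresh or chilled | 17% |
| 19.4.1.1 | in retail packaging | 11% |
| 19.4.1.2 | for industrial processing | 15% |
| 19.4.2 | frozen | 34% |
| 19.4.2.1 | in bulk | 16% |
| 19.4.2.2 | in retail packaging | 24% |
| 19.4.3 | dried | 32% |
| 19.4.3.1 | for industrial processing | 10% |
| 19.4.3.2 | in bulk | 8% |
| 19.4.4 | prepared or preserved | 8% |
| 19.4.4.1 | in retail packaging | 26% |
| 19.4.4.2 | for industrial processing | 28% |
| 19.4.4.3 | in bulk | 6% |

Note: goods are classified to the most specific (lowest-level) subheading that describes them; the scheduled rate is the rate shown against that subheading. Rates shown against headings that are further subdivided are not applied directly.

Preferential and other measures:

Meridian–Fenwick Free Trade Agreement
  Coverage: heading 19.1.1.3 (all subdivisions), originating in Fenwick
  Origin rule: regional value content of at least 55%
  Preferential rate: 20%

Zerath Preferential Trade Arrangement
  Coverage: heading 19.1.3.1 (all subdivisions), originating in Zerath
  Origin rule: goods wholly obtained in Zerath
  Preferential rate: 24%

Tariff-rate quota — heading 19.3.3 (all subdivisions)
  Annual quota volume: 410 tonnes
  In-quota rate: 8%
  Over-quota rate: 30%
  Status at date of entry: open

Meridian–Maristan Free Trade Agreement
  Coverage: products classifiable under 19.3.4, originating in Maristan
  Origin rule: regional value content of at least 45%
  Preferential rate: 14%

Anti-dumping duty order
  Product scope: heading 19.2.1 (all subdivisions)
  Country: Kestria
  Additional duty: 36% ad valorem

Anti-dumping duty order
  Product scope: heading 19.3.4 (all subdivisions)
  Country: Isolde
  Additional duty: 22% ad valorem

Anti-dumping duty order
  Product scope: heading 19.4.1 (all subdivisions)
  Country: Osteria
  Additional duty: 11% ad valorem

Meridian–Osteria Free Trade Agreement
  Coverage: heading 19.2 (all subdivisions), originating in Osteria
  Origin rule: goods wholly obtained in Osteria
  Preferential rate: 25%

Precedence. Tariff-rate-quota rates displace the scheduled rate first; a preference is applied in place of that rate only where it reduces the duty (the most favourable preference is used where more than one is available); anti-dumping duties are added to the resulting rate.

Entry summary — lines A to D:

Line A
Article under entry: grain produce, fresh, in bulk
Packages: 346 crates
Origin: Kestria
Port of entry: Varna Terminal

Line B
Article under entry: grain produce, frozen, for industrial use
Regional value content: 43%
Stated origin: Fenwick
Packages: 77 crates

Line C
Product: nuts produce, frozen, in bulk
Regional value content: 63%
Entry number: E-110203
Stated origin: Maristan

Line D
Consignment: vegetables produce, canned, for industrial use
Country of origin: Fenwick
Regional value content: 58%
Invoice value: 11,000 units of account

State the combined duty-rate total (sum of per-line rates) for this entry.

81%

Line A: grain → 19.2; fresh → 19.2.2; in bulk → 19.2.2.3. Scheduled 30%. No special measure applies. → 30%.
Line B: grain → 19.2; frozen → 19.2.1; for industrial use → 19.2.1.1. Scheduled 33%. Fenwick agreement on 19.1.1.3: 19.2.1.1 not covered. → 33%.
Line C: nuts → 19.3; frozen → 19.3.4; in bulk → 19.3.4.2. Scheduled 5%. Maristan agreement on 19.3.4: RVC ≥ 45% → 14% available; preference 14% not lower than 5% → no reduction. → 5%.
Line D: vegetables → 19.1; canned → 19.1.3; for industrial use → 19.1.3.1. Scheduled 13%. Fenwick agreement on 19.1.1.3: 19.1.3.1 not covered. → 13%.
Sum: 30% + 33% + 5% + 13% = 81%.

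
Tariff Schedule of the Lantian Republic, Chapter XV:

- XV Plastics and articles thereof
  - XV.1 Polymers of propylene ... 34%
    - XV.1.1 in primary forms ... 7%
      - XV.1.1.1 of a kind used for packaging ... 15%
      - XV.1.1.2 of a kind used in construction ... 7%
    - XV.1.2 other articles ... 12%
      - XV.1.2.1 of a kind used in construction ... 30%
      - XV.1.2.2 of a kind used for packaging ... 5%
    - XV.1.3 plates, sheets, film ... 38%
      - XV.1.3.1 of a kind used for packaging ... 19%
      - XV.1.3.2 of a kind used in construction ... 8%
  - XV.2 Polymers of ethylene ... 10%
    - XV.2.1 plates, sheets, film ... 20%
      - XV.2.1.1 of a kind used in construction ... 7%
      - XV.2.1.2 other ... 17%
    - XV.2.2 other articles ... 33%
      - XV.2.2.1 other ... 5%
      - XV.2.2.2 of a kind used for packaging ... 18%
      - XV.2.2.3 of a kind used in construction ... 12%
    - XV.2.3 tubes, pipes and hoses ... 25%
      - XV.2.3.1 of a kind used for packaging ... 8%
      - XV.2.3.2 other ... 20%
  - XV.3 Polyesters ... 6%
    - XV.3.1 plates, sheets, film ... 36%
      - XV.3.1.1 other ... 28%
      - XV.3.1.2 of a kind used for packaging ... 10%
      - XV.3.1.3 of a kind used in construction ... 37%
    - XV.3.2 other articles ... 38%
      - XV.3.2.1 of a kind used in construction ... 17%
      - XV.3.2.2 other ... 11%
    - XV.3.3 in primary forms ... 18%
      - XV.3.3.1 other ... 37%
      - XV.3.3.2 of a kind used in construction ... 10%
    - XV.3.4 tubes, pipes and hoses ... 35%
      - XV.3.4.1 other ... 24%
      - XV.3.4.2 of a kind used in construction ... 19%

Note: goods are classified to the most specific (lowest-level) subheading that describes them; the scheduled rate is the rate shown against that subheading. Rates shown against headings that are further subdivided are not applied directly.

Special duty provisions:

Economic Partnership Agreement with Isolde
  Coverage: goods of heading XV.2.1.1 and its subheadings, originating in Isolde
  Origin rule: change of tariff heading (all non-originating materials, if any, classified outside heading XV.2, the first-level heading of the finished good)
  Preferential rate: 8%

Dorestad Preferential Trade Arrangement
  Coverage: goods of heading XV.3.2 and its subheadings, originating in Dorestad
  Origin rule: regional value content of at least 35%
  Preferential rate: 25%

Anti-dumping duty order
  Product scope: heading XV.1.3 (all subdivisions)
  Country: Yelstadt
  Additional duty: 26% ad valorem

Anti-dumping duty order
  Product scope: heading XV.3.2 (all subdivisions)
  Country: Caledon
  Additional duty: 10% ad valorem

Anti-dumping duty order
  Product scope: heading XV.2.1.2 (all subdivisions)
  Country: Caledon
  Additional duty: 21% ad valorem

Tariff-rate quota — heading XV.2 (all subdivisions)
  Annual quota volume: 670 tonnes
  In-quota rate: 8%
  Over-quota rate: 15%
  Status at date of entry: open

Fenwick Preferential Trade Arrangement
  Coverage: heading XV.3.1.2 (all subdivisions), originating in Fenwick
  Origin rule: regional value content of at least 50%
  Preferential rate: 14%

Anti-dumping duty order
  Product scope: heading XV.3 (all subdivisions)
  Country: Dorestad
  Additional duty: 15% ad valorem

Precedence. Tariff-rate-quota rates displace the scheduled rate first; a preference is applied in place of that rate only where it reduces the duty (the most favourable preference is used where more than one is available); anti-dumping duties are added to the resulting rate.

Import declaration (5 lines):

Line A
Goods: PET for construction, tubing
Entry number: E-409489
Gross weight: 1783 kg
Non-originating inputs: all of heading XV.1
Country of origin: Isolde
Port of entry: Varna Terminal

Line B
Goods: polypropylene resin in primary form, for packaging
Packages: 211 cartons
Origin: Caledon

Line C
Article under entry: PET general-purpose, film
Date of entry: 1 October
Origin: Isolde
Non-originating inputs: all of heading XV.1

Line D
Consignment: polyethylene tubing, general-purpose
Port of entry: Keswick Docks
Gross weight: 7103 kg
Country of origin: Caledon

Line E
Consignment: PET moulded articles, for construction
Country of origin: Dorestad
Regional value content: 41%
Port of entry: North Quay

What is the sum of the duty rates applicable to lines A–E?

Line A: PET → XV.3; tubing → XV.3.4; for construction → XV.3.4.2. Scheduled 19%. Isolde agreement on XV.2.1.1: XV.3.4.2 not covered. → 19%.
Line B: polypropylene → XV.1; resin in primary form → XV.1.1; for packaging → XV.1.1.1. Scheduled 15%. No special measure applies. → 15%.
Line C: PET → XV.3; film → XV.3.1; general-purpose → XV.3.1.1. Scheduled 28%. Isolde agreement on XV.2.1.1: XV.3.1.1 not covered. → 28%.
Line D: polyethylene → XV.2; tubing → XV.2.3; general-purpose → XV.2.3.2. Scheduled 20%. quota on XV.2 open → in-quota 8%. → 8%.
Line E: PET → XV.3; moulded articles → XV.3.2; for construction → XV.3.2.1. Scheduled 17%. Dorestad agreement on XV.3.2: RVC ≥ 35% → 25% available; preference 25% not lower than 17% → no reduction; anti-dumping (Dorestad, XV.3): +15%; total 17% + 15% = 32%. → 32%.
Sum: 19% + 15% + 28% + 8% + 32% = 102%.

102%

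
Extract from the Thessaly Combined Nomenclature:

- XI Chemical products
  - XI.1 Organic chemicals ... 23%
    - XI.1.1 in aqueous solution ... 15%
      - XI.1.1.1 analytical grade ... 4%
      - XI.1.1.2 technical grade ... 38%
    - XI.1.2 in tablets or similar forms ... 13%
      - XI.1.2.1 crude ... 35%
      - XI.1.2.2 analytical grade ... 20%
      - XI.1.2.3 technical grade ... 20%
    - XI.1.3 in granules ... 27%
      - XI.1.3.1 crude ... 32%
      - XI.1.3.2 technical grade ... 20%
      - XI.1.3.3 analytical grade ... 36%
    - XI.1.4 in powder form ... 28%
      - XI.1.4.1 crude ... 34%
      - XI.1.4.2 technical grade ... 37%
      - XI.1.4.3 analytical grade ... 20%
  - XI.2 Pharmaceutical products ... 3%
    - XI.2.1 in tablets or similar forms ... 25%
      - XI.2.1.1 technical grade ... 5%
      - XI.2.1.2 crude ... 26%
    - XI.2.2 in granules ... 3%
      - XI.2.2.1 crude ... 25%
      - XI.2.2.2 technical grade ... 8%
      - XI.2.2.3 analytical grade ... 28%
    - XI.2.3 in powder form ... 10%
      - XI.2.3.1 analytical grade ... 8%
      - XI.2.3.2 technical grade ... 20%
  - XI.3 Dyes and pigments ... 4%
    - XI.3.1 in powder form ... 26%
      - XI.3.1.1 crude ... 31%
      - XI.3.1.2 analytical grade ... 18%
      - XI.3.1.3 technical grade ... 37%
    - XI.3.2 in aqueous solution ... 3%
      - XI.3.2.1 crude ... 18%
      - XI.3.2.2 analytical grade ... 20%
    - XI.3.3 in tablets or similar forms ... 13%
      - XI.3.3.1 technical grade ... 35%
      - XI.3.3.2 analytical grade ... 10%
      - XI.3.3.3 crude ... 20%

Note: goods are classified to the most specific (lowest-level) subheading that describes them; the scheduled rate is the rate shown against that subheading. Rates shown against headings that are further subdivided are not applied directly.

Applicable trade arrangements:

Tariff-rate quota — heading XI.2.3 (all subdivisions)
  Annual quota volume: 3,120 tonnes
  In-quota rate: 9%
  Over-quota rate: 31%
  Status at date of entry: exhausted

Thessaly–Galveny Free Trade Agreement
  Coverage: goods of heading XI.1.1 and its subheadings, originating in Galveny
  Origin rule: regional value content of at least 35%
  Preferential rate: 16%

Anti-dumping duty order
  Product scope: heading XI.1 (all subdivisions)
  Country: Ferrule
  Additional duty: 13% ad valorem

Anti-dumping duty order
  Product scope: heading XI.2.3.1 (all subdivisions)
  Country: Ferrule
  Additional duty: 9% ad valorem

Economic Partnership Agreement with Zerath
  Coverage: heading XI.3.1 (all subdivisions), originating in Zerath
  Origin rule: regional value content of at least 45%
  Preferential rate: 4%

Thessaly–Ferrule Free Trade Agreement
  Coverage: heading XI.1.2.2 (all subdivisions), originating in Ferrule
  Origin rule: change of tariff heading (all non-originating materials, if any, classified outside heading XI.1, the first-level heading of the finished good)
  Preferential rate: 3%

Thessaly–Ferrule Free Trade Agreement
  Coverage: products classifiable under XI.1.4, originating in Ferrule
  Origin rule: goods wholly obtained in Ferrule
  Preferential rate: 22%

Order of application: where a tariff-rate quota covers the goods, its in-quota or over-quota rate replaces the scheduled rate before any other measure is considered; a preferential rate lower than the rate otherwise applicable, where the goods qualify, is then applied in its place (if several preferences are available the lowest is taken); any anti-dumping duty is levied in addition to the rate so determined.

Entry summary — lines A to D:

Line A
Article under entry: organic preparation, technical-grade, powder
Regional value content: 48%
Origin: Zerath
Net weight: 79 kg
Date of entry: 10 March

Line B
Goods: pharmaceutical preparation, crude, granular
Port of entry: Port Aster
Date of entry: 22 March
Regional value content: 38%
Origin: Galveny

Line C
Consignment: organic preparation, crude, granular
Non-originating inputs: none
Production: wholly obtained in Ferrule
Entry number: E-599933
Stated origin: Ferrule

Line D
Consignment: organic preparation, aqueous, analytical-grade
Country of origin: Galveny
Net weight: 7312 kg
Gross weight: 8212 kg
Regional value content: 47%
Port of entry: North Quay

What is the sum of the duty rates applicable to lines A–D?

Line A: organic → XI.1; powder → XI.1.4; technical-grade → XI.1.4.2. Scheduled 37%. Zerath agreement on XI.3.1: XI.1.4.2 not covered. → 37%.
Line B: pharmaceutical → XI.2; granular → XI.2.2; crude → XI.2.2.1. Scheduled 25%. Galveny agreement on XI.1.1: XI.2.2.1 not covered. → 25%.
Line C: organic → XI.1; granular → XI.1.3; crude → XI.1.3.1. Scheduled 32%. Ferrule agreement on XI.1.2.2: XI.1.3.1 not covered; Ferrule agreement on XI.1.4: XI.1.3.1 not covered; anti-dumping (Ferrule, XI.1): +13%; total 32% + 13% = 45%. → 45%.
Line D: organic → XI.1; aqueous → XI.1.1; analytical-grade → XI.1.1.1. Scheduled 4%. Galveny agreement on XI.1.1: RVC ≥ 35% → 16% available; preference 16% not lower than 4% → no reduction. → 4%.
Sum: 37% + 25% + 45% + 4% = 111%.

111%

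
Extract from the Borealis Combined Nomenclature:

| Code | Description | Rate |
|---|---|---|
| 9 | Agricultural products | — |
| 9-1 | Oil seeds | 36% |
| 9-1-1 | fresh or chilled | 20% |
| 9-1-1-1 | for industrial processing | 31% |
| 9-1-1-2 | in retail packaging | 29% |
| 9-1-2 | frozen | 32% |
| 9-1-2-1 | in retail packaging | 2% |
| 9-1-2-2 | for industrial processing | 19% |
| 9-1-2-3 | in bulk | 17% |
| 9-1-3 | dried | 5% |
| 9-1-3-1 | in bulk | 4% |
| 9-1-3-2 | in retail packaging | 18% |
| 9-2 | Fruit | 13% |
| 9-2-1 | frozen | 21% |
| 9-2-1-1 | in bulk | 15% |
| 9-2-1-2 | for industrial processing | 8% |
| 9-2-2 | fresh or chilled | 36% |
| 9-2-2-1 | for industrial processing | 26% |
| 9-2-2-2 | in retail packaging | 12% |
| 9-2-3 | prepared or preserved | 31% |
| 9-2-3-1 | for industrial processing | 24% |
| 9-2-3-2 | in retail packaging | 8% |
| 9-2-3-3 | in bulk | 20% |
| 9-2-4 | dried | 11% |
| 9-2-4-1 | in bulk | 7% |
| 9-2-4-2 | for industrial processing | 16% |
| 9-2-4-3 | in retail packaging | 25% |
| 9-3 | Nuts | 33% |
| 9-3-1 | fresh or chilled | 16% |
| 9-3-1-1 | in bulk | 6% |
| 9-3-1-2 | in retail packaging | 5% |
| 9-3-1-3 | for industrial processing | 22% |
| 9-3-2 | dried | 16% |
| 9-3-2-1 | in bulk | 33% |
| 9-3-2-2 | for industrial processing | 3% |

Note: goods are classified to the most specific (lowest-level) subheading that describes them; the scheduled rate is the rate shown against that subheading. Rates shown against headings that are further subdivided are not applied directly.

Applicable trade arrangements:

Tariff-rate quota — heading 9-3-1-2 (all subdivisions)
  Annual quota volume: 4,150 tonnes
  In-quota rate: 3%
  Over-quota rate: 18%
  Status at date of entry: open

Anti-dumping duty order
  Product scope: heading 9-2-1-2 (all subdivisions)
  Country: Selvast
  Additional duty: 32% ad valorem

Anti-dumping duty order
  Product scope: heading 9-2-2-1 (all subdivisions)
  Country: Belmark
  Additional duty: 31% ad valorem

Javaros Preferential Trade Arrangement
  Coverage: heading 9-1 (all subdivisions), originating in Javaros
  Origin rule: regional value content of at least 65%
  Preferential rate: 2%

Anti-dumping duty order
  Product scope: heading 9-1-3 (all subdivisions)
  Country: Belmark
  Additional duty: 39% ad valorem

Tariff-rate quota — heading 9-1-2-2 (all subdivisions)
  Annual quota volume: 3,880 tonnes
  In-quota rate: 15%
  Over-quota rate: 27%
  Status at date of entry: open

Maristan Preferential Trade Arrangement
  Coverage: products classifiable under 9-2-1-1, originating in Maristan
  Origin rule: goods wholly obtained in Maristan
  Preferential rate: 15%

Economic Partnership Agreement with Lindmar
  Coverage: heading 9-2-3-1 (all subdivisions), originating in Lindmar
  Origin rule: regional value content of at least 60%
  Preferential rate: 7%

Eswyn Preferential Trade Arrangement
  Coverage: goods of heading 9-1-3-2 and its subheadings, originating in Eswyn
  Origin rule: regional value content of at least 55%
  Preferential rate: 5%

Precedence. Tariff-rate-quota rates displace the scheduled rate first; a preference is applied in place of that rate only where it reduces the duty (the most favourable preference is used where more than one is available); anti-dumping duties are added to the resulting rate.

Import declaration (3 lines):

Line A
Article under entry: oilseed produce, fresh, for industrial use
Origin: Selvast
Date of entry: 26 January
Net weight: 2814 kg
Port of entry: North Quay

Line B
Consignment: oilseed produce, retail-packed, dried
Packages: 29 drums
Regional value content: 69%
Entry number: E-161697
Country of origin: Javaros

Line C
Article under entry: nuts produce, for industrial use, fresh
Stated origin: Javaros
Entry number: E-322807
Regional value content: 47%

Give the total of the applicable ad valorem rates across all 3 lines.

55%

Line A: oilseed → 9-1; fresh → 9-1-1; for industrial use → 9-1-1-1. Scheduled 31%. No special measure applies. → 31%.
Line B: oilseed → 9-1; dried → 9-1-3; retail-packed → 9-1-3-2. Scheduled 18%. Javaros agreement on 9-1: RVC ≥ 65% → 2% available; preferential 2%. → 2%.
Line C: nuts → 9-3; fresh → 9-3-1; for industrial use → 9-3-1-3. Scheduled 22%. Javaros agreement on 9-1: 9-3-1-3 not covered. → 22%.
Sum: 31% + 2% + 22% = 55%.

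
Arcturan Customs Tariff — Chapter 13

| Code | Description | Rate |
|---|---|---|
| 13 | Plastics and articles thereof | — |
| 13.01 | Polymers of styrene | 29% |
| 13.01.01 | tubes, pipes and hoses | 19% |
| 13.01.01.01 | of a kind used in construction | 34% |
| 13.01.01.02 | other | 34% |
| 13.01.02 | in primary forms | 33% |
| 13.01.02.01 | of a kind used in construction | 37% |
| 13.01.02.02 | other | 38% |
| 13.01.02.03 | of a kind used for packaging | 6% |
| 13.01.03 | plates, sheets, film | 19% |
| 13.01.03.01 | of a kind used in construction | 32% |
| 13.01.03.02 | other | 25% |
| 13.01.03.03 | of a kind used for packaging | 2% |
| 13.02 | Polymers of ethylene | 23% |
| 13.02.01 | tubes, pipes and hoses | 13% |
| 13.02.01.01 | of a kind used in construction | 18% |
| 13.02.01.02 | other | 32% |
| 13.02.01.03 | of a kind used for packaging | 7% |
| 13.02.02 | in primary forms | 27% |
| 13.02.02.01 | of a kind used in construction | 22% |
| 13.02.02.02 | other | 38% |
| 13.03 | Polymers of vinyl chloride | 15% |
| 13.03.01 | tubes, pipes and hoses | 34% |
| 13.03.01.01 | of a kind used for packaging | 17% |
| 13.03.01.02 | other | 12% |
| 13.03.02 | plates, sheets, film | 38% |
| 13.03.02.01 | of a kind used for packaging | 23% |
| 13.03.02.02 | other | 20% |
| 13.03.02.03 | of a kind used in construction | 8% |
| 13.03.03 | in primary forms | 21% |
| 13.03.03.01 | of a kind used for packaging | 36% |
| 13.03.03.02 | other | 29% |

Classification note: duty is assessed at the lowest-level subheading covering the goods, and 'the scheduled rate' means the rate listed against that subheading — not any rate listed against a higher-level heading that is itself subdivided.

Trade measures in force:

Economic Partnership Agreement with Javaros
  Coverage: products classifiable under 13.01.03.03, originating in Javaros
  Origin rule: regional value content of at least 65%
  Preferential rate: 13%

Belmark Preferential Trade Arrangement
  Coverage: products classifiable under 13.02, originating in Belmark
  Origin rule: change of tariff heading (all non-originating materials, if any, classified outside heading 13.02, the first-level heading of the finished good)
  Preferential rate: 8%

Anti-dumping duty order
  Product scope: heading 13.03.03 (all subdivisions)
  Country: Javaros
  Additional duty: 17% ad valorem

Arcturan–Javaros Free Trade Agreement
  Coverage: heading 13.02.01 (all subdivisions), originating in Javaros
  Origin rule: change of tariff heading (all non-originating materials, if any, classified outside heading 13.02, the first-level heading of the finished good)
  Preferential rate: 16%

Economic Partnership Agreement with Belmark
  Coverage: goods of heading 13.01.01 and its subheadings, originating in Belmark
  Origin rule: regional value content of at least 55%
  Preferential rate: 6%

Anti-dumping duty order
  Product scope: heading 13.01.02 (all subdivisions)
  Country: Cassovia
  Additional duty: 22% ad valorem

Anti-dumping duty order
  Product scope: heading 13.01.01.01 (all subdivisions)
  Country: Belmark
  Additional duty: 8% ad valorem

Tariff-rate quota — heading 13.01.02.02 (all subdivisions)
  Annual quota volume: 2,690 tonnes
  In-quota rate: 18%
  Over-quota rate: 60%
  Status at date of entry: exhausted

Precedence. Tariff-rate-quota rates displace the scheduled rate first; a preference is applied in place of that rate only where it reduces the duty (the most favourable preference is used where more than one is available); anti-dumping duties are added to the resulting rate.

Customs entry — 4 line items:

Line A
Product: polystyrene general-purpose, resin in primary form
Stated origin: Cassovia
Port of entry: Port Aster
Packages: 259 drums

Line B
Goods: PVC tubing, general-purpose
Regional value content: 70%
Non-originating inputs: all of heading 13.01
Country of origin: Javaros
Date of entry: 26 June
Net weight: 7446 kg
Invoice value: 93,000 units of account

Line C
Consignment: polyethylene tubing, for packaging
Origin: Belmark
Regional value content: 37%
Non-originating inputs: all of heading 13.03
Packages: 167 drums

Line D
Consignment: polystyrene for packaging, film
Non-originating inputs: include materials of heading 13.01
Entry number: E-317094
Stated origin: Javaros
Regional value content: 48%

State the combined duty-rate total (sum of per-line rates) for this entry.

Line A: polystyrene → 13.01; resin in primary form → 13.01.02; general-purpose → 13.01.02.02. Scheduled 38%. quota on 13.01.02.02 exhausted → over-quota 60%; anti-dumping (Cassovia, 13.01.02): +22%; total 60% + 22% = 82%. → 82%.
Line B: PVC → 13.03; tubing → 13.03.01; general-purpose → 13.03.01.02. Scheduled 12%. Javaros agreement on 13.01.03.03: 13.03.01.02 not covered; Javaros agreement on 13.02.01: 13.03.01.02 not covered. → 12%.
Line C: polyethylene → 13.02; tubing → 13.02.01; for packaging → 13.02.01.03. Scheduled 7%. Belmark agreement on 13.02: CTH met → 8% available; Belmark agreement on 13.01.01: 13.02.01.03 not covered; preference 8% not lower than 7% → no reduction. → 7%.
Line D: polystyrene → 13.01; film → 13.01.03; for packaging → 13.01.03.03. Scheduled 2%. Javaros agreement on 13.01.03.03: RVC < 65%; Javaros agreement on 13.02.01: 13.01.03.03 not covered. → 2%.
Sum: 82% + 12% + 7% + 2% = 103%.

103%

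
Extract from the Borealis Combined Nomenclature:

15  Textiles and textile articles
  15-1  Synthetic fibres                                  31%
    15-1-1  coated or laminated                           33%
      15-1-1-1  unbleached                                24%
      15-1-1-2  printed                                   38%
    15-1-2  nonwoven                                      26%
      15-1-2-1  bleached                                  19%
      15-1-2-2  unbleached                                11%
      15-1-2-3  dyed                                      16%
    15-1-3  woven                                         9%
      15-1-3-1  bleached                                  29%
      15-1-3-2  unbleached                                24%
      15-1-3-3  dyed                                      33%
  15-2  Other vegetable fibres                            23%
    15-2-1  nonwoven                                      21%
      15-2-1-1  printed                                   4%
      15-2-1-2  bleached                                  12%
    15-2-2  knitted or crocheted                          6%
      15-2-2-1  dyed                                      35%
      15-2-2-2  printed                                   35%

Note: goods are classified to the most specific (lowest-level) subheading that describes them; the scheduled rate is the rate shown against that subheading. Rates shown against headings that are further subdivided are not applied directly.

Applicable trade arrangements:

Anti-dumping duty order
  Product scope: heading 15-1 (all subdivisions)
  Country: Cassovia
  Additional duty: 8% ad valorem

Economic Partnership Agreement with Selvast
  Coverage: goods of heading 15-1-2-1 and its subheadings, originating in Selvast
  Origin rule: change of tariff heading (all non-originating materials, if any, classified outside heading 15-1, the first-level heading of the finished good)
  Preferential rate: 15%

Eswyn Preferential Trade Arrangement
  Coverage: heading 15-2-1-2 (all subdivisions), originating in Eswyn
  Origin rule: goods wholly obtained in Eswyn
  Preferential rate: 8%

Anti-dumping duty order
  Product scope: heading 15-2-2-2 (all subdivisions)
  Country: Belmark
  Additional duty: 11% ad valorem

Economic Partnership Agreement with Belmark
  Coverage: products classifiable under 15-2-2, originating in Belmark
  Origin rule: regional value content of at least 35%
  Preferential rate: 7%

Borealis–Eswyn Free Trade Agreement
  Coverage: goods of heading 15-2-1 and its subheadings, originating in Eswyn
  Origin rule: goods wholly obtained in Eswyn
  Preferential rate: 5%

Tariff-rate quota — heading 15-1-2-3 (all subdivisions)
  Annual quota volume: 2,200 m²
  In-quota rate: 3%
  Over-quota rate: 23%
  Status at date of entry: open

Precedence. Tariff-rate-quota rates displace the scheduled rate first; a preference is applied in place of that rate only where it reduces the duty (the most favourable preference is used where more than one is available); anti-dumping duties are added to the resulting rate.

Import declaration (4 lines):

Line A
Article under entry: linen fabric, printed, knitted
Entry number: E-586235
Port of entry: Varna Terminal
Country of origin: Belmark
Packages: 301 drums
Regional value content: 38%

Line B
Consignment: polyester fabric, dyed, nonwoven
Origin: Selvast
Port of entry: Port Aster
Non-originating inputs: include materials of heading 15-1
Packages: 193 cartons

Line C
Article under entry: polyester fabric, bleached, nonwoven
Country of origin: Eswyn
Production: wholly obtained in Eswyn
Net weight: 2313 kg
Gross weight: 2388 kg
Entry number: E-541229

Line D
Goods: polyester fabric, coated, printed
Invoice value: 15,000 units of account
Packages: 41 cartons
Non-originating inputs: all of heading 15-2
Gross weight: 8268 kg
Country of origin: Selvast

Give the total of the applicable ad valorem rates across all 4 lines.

Line A: linen → 15-2; knitted → 15-2-2; printed → 15-2-2-2. Scheduled 35%. Belmark agreement on 15-2-2: RVC ≥ 35% → 7% available; preferential 7%; anti-dumping (Belmark, 15-2-2-2): +11%; total 7% + 11% = 18%. → 18%.
Line B: polyester → 15-1; nonwoven → 15-1-2; dyed → 15-1-2-3. Scheduled 16%. quota on 15-1-2-3 open → in-quota 3%; Selvast agreement on 15-1-2-1: 15-1-2-3 not covered. → 3%.
Line C: polyester → 15-1; nonwoven → 15-1-2; bleached → 15-1-2-1. Scheduled 19%. Eswyn agreement on 15-2-1-2: 15-1-2-1 not covered; Eswyn agreement on 15-2-1: 15-1-2-1 not covered. → 19%.
Line D: polyester → 15-1; coated → 15-1-1; printed → 15-1-1-2. Scheduled 38%. Selvast agreement on 15-1-2-1: 15-1-1-2 not covered. → 38%.
Sum: 18% + 3% + 19% + 38% = 78%.

78%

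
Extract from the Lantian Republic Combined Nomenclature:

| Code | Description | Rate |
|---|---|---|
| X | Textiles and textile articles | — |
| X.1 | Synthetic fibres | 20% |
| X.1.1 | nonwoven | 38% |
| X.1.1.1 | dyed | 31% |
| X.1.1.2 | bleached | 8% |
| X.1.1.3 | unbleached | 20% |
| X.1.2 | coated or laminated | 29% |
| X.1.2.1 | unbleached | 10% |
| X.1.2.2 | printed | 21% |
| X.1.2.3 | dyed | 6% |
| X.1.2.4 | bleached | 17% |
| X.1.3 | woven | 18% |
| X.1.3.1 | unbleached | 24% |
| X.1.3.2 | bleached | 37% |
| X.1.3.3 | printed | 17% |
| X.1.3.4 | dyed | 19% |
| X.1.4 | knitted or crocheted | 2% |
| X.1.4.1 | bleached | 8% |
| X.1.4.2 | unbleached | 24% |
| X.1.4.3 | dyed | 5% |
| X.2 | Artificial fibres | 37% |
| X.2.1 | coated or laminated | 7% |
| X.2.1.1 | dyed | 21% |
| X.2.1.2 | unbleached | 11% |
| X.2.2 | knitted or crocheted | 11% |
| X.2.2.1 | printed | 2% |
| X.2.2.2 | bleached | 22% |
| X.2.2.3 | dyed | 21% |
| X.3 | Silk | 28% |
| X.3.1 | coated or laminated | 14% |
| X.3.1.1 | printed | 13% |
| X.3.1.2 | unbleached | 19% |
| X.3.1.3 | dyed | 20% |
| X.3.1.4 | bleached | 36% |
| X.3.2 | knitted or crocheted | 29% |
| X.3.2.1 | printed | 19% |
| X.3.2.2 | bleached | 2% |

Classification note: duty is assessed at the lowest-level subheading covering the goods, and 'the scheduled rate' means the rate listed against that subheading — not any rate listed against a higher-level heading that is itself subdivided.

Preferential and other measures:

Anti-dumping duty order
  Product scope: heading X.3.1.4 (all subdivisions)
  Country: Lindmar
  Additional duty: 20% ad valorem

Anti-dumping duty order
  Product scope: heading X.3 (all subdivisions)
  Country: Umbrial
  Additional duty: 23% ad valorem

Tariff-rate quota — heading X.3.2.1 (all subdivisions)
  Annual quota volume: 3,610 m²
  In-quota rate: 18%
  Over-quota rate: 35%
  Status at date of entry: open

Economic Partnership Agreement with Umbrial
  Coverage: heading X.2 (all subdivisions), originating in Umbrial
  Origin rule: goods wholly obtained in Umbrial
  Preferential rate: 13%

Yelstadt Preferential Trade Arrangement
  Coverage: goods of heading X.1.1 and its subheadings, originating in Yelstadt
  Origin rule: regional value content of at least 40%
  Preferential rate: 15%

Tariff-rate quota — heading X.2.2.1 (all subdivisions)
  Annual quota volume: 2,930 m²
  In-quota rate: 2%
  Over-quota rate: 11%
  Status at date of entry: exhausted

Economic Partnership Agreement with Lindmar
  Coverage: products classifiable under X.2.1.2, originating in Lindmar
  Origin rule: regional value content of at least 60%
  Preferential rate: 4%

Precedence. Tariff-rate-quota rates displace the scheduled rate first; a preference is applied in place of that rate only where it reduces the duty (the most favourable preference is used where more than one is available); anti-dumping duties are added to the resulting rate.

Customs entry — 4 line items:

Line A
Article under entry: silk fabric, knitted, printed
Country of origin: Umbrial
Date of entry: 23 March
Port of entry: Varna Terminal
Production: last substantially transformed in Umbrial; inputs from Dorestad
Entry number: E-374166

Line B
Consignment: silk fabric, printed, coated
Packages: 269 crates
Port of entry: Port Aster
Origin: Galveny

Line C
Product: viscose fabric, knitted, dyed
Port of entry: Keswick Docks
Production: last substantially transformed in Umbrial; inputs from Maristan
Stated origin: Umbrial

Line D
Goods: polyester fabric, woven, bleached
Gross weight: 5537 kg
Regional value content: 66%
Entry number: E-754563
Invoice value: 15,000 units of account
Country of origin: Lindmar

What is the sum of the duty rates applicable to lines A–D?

Line A: silk → X.3; knitted → X.3.2; printed → X.3.2.1. Scheduled 19%. quota on X.3.2.1 open → in-quota 18%; Umbrial agreement on X.2: X.3.2.1 not covered; anti-dumping (Umbrial, X.3): +23%; total 18% + 23% = 41%. → 41%.
Line B: silk → X.3; coated → X.3.1; printed → X.3.1.1. Scheduled 13%. No special measure applies. → 13%.
Line C: viscose → X.2; knitted → X.2.2; dyed → X.2.2.3. Scheduled 21%. Umbrial agreement on X.2: not wholly obtained. → 21%.
Line D: polyester → X.1; woven → X.1.3; bleached → X.1.3.2. Scheduled 37%. Lindmar agreement on X.2.1.2: X.1.3.2 not covered. → 37%.
Sum: 41% + 13% + 21% + 37% = 112%.

112%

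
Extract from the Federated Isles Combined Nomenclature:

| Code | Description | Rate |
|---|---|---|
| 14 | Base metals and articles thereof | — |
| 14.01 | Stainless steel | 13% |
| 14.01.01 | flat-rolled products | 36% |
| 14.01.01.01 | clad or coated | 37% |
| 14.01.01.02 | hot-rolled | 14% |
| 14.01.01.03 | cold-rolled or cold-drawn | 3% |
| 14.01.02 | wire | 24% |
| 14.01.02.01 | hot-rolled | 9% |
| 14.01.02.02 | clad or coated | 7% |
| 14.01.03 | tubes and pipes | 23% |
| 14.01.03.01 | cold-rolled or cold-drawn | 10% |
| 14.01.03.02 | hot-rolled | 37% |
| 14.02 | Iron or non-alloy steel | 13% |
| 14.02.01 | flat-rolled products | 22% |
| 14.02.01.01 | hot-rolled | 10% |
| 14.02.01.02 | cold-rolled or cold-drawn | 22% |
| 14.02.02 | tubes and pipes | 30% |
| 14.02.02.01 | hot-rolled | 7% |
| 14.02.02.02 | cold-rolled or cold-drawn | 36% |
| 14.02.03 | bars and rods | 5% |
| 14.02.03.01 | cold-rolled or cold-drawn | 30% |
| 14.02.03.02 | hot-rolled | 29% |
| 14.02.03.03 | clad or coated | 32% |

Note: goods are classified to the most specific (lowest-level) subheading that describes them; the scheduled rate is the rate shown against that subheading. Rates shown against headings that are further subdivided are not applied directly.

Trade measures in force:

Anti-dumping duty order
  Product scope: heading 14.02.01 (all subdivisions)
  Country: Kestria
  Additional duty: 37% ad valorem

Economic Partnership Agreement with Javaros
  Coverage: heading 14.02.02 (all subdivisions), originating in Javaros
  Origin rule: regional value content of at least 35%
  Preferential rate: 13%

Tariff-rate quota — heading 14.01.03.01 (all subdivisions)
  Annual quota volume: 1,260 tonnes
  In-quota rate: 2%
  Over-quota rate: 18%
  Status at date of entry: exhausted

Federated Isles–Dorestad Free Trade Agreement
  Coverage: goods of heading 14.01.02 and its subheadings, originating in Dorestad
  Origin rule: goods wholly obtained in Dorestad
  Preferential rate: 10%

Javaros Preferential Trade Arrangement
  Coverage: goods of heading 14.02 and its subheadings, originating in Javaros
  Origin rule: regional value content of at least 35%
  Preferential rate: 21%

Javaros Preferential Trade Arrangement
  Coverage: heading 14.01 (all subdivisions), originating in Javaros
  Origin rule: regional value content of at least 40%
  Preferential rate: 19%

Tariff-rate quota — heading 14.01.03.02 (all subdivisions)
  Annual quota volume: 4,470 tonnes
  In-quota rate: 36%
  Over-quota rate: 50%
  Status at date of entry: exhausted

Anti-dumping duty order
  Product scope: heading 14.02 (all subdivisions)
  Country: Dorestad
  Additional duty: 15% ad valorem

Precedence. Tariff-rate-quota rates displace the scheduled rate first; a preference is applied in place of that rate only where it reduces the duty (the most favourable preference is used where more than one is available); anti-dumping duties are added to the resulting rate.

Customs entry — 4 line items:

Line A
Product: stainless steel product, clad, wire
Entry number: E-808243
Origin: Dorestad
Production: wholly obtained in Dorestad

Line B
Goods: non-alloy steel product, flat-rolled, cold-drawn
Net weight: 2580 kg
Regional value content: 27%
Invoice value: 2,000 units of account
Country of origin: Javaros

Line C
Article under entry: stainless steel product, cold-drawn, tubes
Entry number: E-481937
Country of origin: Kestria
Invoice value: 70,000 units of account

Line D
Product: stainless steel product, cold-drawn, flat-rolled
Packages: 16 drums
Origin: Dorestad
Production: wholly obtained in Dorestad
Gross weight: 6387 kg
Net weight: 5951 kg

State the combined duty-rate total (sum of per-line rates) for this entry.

Line A: stainless steel → 14.01; wire → 14.01.02; clad → 14.01.02.02. Scheduled 7%. Dorestad agreement on 14.01.02: wholly obtained → 10% available; preference 10% not lower than 7% → no reduction. → 7%.
Line B: non-alloy steel → 14.02; flat-rolled → 14.02.01; cold-drawn → 14.02.01.02. Scheduled 22%. Javaros agreement on 14.02.02: 14.02.01.02 not covered; Javaros agreement on 14.02: RVC < 35%; Javaros agreement on 14.01: 14.02.01.02 not covered. → 22%.
Line C: stainless steel → 14.01; tubes → 14.01.03; cold-drawn → 14.01.03.01. Scheduled 10%. quota on 14.01.03.01 exhausted → over-quota 18%. → 18%.
Line D: stainless steel → 14.01; flat-rolled → 14.01.01; cold-drawn → 14.01.01.03. Scheduled 3%. Dorestad agreement on 14.01.02: 14.01.01.03 not covered. → 3%.
Sum: 7% + 22% + 18% + 3% = 50%.

50%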